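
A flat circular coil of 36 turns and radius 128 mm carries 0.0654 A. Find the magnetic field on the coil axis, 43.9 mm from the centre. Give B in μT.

B ≈ 9.78 μT

For an N-turn flat coil, B = Nμ₀IR²/[2(R²+z²)^(3/2)] with R = 0.128 m, z = 0.0439 m.
B = 36 × 2.72×10⁻⁷ T = 9.78×10⁻⁶ T.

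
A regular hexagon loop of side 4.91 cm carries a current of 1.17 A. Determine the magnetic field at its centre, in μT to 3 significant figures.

B ≈ 16.5 μT

Each side is a finite straight segment at perpendicular distance d = a/(2 tan(π/6)) = 0.04252 m from the centre, with end-angles ±π/6.
One side contributes B₁ = (μ₀I/4πd)·2 sin(π/6) = 2.75×10⁻⁶ T.
All 6 sides add in the same direction: B = 6 × 2.75×10⁻⁶ = 1.65×10⁻⁵ T.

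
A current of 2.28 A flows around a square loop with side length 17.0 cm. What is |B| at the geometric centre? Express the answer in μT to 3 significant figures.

B ≈ 15.2 μT

Each side is a finite straight segment at perpendicular distance d = a/(2 tan(π/4)) = 0.085 m from the centre, with end-angles ±π/4.
One side contributes B₁ = (μ₀I/4πd)·2 sin(π/4) = 3.79×10⁻⁶ T.
All 4 sides add in the same direction: B = 4 × 3.79×10⁻⁶ = 1.52×10⁻⁵ T.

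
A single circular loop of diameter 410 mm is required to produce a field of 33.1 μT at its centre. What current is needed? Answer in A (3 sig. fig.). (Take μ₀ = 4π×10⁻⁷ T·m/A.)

I ≈ 10.8 A

At the centre of a circular loop B = μ₀I/(2R), so I = 2RB/μ₀.
With R = 0.205 m, I = 2 × 0.205 × 3.31×10⁻⁵ / (4π×10⁻⁷) = 10.8 A.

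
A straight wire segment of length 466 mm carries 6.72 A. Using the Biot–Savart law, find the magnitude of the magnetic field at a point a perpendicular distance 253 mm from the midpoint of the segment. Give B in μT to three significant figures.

For a finite straight segment, B = (μ₀I/4πd)(sinθ₁ + sinθ₂), where θ₁, θ₂ are the angles from the perpendicular to each end.
The perpendicular from the point meets the wire at its midpoint, so each end is L/2 = 0.233 m away along the wire.
sinθ₁ = 0.233/√(0.233²+0.253²) = 0.6774; sinθ₂ = 0.233/√(0.233²+0.253²) = 0.6774.
B = (4π×10⁻⁷ × 6.72) / (4π × 0.253) × (0.6774 + 0.6774) = 3.60×10⁻⁶ T.

B ≈ 3.60 μT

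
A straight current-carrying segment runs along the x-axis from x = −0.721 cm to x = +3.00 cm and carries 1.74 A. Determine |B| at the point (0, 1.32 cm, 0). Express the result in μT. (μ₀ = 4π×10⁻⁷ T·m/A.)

For a finite straight segment, B = (μ₀I/4πd)(sinθ₁ + sinθ₂), where θ₁, θ₂ are the angles from the perpendicular to each end.
The perpendicular distance is d = 0.0132 m; the end-offsets along the wire are a = 0.00721 m and b = 0.03 m.
sinθ₁ = 0.00721/√(0.00721²+0.0132²) = 0.4794; sinθ₂ = 0.03/√(0.03²+0.0132²) = 0.9153.
B = (4π×10⁻⁷ × 1.74) / (4π × 0.0132) × (0.4794 + 0.9153) = 1.84×10⁻⁵ T.

B ≈ 18.4 μT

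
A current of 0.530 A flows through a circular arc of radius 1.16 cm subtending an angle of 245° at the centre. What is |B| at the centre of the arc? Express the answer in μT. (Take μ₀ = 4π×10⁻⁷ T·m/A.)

B ≈ 19.5 μT

The Biot–Savart field of a circular arc at its centre is B = μ₀Iφ/(4πR), with φ = 4.276 rad.
B = (4π×10⁻⁷ × 0.530 × 4.276) / (4π × 0.0116) = 1.95×10⁻⁵ T.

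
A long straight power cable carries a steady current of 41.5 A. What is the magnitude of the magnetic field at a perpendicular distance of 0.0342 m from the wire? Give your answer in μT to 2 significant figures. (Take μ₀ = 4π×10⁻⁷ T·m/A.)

B ≈ 240 μT

For an infinitely long straight wire, B = μ₀I/(2πd).
B = (4π×10⁻⁷ × 41.5) / (2π × 0.0342) = 2.43×10⁻⁴ T.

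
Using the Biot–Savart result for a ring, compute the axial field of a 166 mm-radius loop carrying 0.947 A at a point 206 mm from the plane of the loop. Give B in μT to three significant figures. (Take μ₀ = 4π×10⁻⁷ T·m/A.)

On the axis of a circular loop, B = μ₀IR² / [2(R²+z²)^(3/2)].
R² + z² = (0.166)² + (0.206)² = 0.06999 m², and (R²+z²)^(3/2) = 1.85×10⁻² m³.
B = (4π×10⁻⁷ × 0.947 × 0.02756) / (2 × 1.85×10⁻²) = 8.85×10⁻⁷ T.

B ≈ 0.885 μT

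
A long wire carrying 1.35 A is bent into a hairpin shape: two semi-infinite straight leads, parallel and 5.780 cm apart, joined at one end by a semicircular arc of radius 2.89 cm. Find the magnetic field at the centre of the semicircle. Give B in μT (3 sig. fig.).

B ≈ 24.0 μT

The semicircular arc contributes B_arc = μ₀I·π/(4πR) = μ₀I/(4R) = 1.47×10⁻⁵ T.
Each semi-infinite lead is at perpendicular distance R = 0.0289 m from the centre, with the perpendicular foot at its near end, so it contributes μ₀I/(4πR); both point the same way, together 9.34×10⁻⁶ T.
Arc and leads all point the same direction: B = 1.47×10⁻⁵ + 9.34×10⁻⁶ = 2.40×10⁻⁵ T.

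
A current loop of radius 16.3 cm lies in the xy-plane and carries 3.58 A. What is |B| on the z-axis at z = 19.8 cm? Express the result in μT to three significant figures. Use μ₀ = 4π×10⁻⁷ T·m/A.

On the axis of a circular loop, B = μ₀IR² / [2(R²+z²)^(3/2)].
R² + z² = (0.163)² + (0.198)² = 0.06577 m², and (R²+z²)^(3/2) = 1.69×10⁻² m³.
B = (4π×10⁻⁷ × 3.58 × 0.02657) / (2 × 1.69×10⁻²) = 3.54×10⁻⁶ T.

B ≈ 3.54 μT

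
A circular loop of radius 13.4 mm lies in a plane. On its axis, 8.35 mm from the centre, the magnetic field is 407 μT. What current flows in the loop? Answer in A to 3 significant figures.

I ≈ 14.2 A

On the axis of a loop, B = μ₀IR²/[2(R²+z²)^(3/2)], so I = 2B(R²+z²)^(3/2)/(μ₀R²).
R² + z² = 0.0001796 + 6.972×10⁻⁵ = 0.0002493 m²; raised to 3/2 gives 3.94×10⁻⁶ m³.
I = 2 × 4.07×10⁻⁴ × 3.94×10⁻⁶ / (1.26×10⁻⁶ × 0.0001796) = 14.2 A.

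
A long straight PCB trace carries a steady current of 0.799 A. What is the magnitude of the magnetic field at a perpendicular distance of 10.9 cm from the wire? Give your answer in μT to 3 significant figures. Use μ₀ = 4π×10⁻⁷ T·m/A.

B ≈ 1.47 μT

For an infinitely long straight wire, B = μ₀I/(2πd).
B = (4π×10⁻⁷ × 0.799) / (2π × 0.109) = 1.47×10⁻⁶ T.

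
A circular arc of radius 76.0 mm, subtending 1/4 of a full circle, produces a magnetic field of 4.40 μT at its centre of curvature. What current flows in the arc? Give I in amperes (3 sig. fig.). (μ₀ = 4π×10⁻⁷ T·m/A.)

For a circular arc, B = μ₀Iφ/(4πR) with φ in radians; here φ = 1.571 rad.
So I = 4πRB/(μ₀φ) = 4π × 0.076 × 4.40×10⁻⁶ / (4π×10⁻⁷ × 1.571) = 2.13 A.

I ≈ 2.13 A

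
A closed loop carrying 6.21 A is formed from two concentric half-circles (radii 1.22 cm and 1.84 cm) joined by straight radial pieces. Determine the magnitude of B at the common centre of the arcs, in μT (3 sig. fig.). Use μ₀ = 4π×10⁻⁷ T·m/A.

B ≈ 53.9 μT

The radial connectors point toward the centre, so dl × r̂ = 0 and they contribute nothing.
Each semicircle gives μ₀I/(4R): inner arc 1.60×10⁻⁴ T, outer arc 1.06×10⁻⁴ T.
The two arcs carry current in opposite angular senses, so their fields oppose: B = |1.60×10⁻⁴ − 1.06×10⁻⁴| = 5.39×10⁻⁵ T.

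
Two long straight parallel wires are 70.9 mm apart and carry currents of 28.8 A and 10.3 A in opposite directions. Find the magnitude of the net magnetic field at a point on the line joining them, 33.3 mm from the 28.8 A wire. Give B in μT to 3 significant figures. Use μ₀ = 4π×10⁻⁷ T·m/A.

Each long wire gives B = μ₀I/(2πd). Distances are d₁ = 0.0333 m and d₂ = 0.0376 m.
B₁ = 1.73×10⁻⁴ T, B₂ = 5.48×10⁻⁵ T.
Between antiparallel currents both contributions point the same way, so they add. B = B₁ + B₂ = 1.73×10⁻⁴ + 5.48×10⁻⁵ = 2.28×10⁻⁴ T.

B ≈ 228 μT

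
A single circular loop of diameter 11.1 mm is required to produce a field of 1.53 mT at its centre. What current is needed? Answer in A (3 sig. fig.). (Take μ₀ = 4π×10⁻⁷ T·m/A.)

At the centre of a circular loop B = μ₀I/(2R), so I = 2RB/μ₀.
With R = 0.00555 m, I = 2 × 0.00555 × 1.53×10⁻³ / (4π×10⁻⁷) = 13.5 A.

I ≈ 13.5 A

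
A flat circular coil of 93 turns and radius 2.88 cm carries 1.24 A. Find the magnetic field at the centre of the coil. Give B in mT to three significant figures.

B ≈ 2.52 mT

For an N-turn flat coil, B = Nμ₀I/(2R) with R = 0.0288 m.
B = 93 × 2.71×10⁻⁵ T = 2.52×10⁻³ T.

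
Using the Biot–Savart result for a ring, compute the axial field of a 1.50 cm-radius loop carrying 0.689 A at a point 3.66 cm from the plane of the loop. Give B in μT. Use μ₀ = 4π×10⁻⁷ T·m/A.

On the axis of a circular loop, B = μ₀IR² / [2(R²+z²)^(3/2)].
R² + z² = (0.015)² + (0.0366)² = 0.001565 m², and (R²+z²)^(3/2) = 6.19×10⁻⁵ m³.
B = (4π×10⁻⁷ × 0.689 × 0.000225) / (2 × 6.19×10⁻⁵) = 1.57×10⁻⁶ T.

B ≈ 1.57 μT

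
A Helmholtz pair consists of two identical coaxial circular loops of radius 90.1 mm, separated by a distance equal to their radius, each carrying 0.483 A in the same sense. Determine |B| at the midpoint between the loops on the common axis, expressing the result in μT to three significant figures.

Each loop contributes B = μ₀IR²/[2(R²+z²)^(3/2)] on the axis, with z measured from that loop.
Loop 1 (z = 0.04505 m): B₁ = 2.41×10⁻⁶ T. Loop 2 (z = 0.04505 m): B₂ = 2.41×10⁻⁶ T.
The fields add: B = B₁ + B₂ = 4.82×10⁻⁶ T.

B ≈ 4.82 μT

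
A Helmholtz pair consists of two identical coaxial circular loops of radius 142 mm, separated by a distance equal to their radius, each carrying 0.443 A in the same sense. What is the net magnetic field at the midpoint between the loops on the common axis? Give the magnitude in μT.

Each loop contributes B = μ₀IR²/[2(R²+z²)^(3/2)] on the axis, with z measured from that loop.
Loop 1 (z = 0.071 m): B₁ = 1.40×10⁻⁶ T. Loop 2 (z = 0.071 m): B₂ = 1.40×10⁻⁶ T.
The fields add: B = B₁ + B₂ = 2.81×10⁻⁶ T.

B ≈ 2.81 μT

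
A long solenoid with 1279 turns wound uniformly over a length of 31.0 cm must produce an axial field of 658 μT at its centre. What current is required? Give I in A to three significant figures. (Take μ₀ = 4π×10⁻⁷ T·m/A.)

Inside a long solenoid B = μ₀nI with n = 4126 m⁻¹, so I = B/(μ₀n).
I = 6.58×10⁻⁴ / (4π×10⁻⁷ × 4126) = 0.127 A.

I ≈ 0.127 A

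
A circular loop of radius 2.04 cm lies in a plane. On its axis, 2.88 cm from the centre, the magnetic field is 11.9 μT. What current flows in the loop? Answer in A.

I ≈ 2.00 A

On the axis of a loop, B = μ₀IR²/[2(R²+z²)^(3/2)], so I = 2B(R²+z²)^(3/2)/(μ₀R²).
R² + z² = 0.0004162 + 0.0008294 = 0.001246 m²; raised to 3/2 gives 4.40×10⁻⁵ m³.
I = 2 × 1.19×10⁻⁵ × 4.40×10⁻⁵ / (1.26×10⁻⁶ × 0.0004162) = 2.00 A.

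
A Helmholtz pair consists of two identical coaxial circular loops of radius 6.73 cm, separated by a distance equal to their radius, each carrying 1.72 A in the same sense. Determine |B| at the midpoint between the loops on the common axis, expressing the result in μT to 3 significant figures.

B ≈ 23.0 μT

Each loop contributes B = μ₀IR²/[2(R²+z²)^(3/2)] on the axis, with z measured from that loop.
Loop 1 (z = 0.03365 m): B₁ = 1.15×10⁻⁵ T. Loop 2 (z = 0.03365 m): B₂ = 1.15×10⁻⁵ T.
The fields add: B = B₁ + B₂ = 2.30×10⁻⁵ T.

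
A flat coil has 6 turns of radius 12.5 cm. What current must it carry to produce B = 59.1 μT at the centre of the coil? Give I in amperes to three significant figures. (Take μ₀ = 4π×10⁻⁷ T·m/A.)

For an N-turn coil, B = Nμ₀I/(2R) with R = 0.125 m, so I = 2RB/(Nμ₀) = 2 × 0.125 × 5.91×10⁻⁵ / (6 × 4π×10⁻⁷) = 1.96 A.

I ≈ 1.96 A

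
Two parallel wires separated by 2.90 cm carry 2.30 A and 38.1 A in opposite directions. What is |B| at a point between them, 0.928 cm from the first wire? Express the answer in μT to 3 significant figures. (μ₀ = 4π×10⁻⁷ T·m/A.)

B ≈ 436 μT

Each long wire gives B = μ₀I/(2πd). Distances are d₁ = 0.00928 m and d₂ = 0.01972 m.
B₁ = 4.96×10⁻⁵ T, B₂ = 3.86×10⁻⁴ T.
Between antiparallel currents both contributions point the same way, so they add. B = B₁ + B₂ = 4.96×10⁻⁵ + 3.86×10⁻⁴ = 4.36×10⁻⁴ T.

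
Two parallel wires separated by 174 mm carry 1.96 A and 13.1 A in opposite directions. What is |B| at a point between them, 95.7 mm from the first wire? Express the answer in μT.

B ≈ 37.6 μT

Each long wire gives B = μ₀I/(2πd). Distances are d₁ = 0.0957 m and d₂ = 0.0783 m.
B₁ = 4.10×10⁻⁶ T, B₂ = 3.35×10⁻⁵ T.
Between antiparallel currents both contributions point the same way, so they add. B = B₁ + B₂ = 4.10×10⁻⁶ + 3.35×10⁻⁵ = 3.76×10⁻⁵ T.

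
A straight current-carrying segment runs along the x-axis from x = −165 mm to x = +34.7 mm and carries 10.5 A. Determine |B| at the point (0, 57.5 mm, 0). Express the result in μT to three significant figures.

For a finite straight segment, B = (μ₀I/4πd)(sinθ₁ + sinθ₂), where θ₁, θ₂ are the angles from the perpendicular to each end.
The perpendicular distance is d = 0.0575 m; the end-offsets along the wire are a = 0.165 m and b = 0.0347 m.
sinθ₁ = 0.165/√(0.165²+0.0575²) = 0.9443; sinθ₂ = 0.0347/√(0.0347²+0.0575²) = 0.5167.
B = (4π×10⁻⁷ × 10.5) / (4π × 0.0575) × (0.9443 + 0.5167) = 2.67×10⁻⁵ T.

B ≈ 26.7 μT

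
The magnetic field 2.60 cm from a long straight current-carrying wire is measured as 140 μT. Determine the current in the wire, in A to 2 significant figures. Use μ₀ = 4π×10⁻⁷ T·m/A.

I ≈ 18 A

For a long straight wire B = μ₀I/(2πd), so I = 2πdB/μ₀.
I = 2π × 0.026 × 1.40×10⁻⁴ / (4π×10⁻⁷) = 18.2 A.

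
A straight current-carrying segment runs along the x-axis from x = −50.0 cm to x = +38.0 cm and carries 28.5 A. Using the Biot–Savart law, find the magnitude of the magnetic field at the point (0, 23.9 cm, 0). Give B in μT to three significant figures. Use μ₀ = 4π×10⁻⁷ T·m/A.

B ≈ 20.9 μT

For a finite straight segment, B = (μ₀I/4πd)(sinθ₁ + sinθ₂), where θ₁, θ₂ are the angles from the perpendicular to each end.
The perpendicular distance is d = 0.239 m; the end-offsets along the wire are a = 0.5 m and b = 0.38 m.
sinθ₁ = 0.5/√(0.5²+0.239²) = 0.9022; sinθ₂ = 0.38/√(0.38²+0.239²) = 0.8465.
B = (4π×10⁻⁷ × 28.5) / (4π × 0.239) × (0.9022 + 0.8465) = 2.09×10⁻⁵ T.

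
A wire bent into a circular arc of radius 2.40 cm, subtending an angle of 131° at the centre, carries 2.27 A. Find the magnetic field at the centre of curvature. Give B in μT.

The Biot–Savart field of a circular arc at its centre is B = μ₀Iφ/(4πR), with φ = 2.286 rad.
B = (4π×10⁻⁷ × 2.27 × 2.286) / (4π × 0.024) = 2.16×10⁻⁵ T.

B ≈ 21.6 μT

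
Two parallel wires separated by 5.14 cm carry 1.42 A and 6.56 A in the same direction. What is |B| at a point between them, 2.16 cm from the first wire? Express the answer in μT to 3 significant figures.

Each long wire gives B = μ₀I/(2πd). Distances are d₁ = 0.0216 m and d₂ = 0.0298 m.
B₁ = 1.31×10⁻⁵ T, B₂ = 4.40×10⁻⁵ T.
Between parallel currents the two contributions point in opposite directions, so they subtract. B = |B₁ − B₂| = |1.31×10⁻⁵ − 4.40×10⁻⁵| = 3.09×10⁻⁵ T.

B ≈ 30.9 μT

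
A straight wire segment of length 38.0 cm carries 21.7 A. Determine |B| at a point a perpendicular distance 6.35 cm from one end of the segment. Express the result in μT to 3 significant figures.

B ≈ 33.7 μT

For a finite straight segment, B = (μ₀I/4πd)(sinθ₁ + sinθ₂), where θ₁, θ₂ are the angles from the perpendicular to each end.
The perpendicular foot is at one end, so the two end-offsets along the wire are 0 and L = 0.38 m.
sinθ₁ = 0/√(0²+0.0635²) = 0.0000; sinθ₂ = 0.38/√(0.38²+0.0635²) = 0.9863.
B = (4π×10⁻⁷ × 21.7) / (4π × 0.0635) × (0.0000 + 0.9863) = 3.37×10⁻⁵ T.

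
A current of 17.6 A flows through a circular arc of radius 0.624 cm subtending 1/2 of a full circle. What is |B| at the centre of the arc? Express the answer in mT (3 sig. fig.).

The Biot–Savart field of a circular arc at its centre is B = μ₀Iφ/(4πR), with φ = 3.142 rad.
B = (4π×10⁻⁷ × 17.6 × 3.142) / (4π × 0.00624) = 8.86×10⁻⁴ T.

B ≈ 0.886 mT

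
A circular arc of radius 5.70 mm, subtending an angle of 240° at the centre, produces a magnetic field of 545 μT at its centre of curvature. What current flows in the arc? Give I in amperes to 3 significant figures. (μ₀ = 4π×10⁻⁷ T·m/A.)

I ≈ 7.42 A

For a circular arc, B = μ₀Iφ/(4πR) with φ in radians; here φ = 4.189 rad.
So I = 4πRB/(μ₀φ) = 4π × 0.0057 × 5.45×10⁻⁴ / (4π×10⁻⁷ × 4.189) = 7.42 A.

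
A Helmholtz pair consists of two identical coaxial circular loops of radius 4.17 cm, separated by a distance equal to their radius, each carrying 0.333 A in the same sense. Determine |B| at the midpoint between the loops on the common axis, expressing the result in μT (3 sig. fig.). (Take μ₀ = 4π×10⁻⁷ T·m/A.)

Each loop contributes B = μ₀IR²/[2(R²+z²)^(3/2)] on the axis, with z measured from that loop.
Loop 1 (z = 0.02085 m): B₁ = 3.59×10⁻⁶ T. Loop 2 (z = 0.02085 m): B₂ = 3.59×10⁻⁶ T.
The fields add: B = B₁ + B₂ = 7.18×10⁻⁶ T.

B ≈ 7.18 μT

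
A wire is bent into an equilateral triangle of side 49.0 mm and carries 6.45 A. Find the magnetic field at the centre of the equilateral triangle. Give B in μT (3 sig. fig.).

Each side is a finite straight segment at perpendicular distance d = a/(2 tan(π/3)) = 0.01415 m from the centre, with end-angles ±π/3.
One side contributes B₁ = (μ₀I/4πd)·2 sin(π/3) = 7.90×10⁻⁵ T.
All 3 sides add in the same direction: B = 3 × 7.90×10⁻⁵ = 2.37×10⁻⁴ T.

B ≈ 237 μT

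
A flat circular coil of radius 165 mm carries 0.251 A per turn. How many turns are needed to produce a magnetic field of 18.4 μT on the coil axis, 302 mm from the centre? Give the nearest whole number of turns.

N = 175

For an N-turn coil, B = Nμ₀IR²/[2(R²+z²)^(3/2)]. A single turn gives B₁ = 1.05×10⁻⁷ T with R = 0.165 m, z = 0.302 m.
N = B/B₁ = 1.84×10⁻⁵ / 1.05×10⁻⁷ = 174.66.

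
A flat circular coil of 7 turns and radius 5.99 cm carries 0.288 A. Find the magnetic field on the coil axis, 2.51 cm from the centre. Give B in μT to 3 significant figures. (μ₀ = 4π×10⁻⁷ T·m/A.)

For an N-turn flat coil, B = Nμ₀IR²/[2(R²+z²)^(3/2)] with R = 0.0599 m, z = 0.0251 m.
B = 7 × 2.37×10⁻⁶ T = 1.66×10⁻⁵ T.

B ≈ 16.6 μT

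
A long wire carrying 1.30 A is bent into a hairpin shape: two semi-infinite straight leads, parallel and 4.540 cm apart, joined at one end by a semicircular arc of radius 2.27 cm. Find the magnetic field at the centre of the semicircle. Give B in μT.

B ≈ 29.4 μT

The semicircular arc contributes B_arc = μ₀I·π/(4πR) = μ₀I/(4R) = 1.80×10⁻⁵ T.
Each semi-infinite lead is at perpendicular distance R = 0.0227 m from the centre, with the perpendicular foot at its near end, so it contributes μ₀I/(4πR); both point the same way, together 1.15×10⁻⁵ T.
Arc and leads all point the same direction: B = 1.80×10⁻⁵ + 1.15×10⁻⁵ = 2.94×10⁻⁵ T.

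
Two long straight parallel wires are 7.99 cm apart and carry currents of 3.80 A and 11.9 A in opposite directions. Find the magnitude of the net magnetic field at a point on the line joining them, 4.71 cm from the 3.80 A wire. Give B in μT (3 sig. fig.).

B ≈ 88.7 μT

Each long wire gives B = μ₀I/(2πd). Distances are d₁ = 0.0471 m and d₂ = 0.0328 m.
B₁ = 1.61×10⁻⁵ T, B₂ = 7.26×10⁻⁵ T.
Between antiparallel currents both contributions point the same way, so they add. B = B₁ + B₂ = 1.61×10⁻⁵ + 7.26×10⁻⁵ = 8.87×10⁻⁵ T.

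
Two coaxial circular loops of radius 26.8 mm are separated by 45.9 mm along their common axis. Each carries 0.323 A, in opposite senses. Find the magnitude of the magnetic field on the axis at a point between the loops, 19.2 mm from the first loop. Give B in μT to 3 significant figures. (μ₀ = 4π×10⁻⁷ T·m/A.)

B ≈ 1.38 μT

Each loop contributes B = μ₀IR²/[2(R²+z²)^(3/2)] on the axis, with z measured from that loop.
Loop 1 (z = 0.0192 m): B₁ = 4.07×10⁻⁶ T. Loop 2 (z = 0.0267 m): B₂ = 2.69×10⁻⁶ T.
The fields oppose: B = |B₁ − B₂| = 1.38×10⁻⁶ T.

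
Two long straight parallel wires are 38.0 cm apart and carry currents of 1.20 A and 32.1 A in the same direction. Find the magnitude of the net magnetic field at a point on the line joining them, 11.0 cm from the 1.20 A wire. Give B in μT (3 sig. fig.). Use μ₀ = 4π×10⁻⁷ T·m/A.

Each long wire gives B = μ₀I/(2πd). Distances are d₁ = 0.11 m and d₂ = 0.27 m.
B₁ = 2.18×10⁻⁶ T, B₂ = 2.38×10⁻⁵ T.
Between parallel currents the two contributions point in opposite directions, so they subtract. B = |B₁ − B₂| = |2.18×10⁻⁶ − 2.38×10⁻⁵| = 2.16×10⁻⁵ T.

B ≈ 21.6 μT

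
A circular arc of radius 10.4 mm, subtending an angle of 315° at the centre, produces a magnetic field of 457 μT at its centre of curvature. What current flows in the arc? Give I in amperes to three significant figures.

For a circular arc, B = μ₀Iφ/(4πR) with φ in radians; here φ = 5.498 rad.
So I = 4πRB/(μ₀φ) = 4π × 0.0104 × 4.57×10⁻⁴ / (4π×10⁻⁷ × 5.498) = 8.64 A.

I ≈ 8.64 A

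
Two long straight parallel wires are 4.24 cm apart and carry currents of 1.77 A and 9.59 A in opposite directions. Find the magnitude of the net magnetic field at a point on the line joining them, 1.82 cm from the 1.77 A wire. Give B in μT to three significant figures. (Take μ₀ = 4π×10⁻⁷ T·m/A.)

B ≈ 98.7 μT

Each long wire gives B = μ₀I/(2πd). Distances are d₁ = 0.0182 m and d₂ = 0.0242 m.
B₁ = 1.95×10⁻⁵ T, B₂ = 7.93×10⁻⁵ T.
Between antiparallel currents both contributions point the same way, so they add. B = B₁ + B₂ = 1.95×10⁻⁵ + 7.93×10⁻⁵ = 9.87×10⁻⁵ T.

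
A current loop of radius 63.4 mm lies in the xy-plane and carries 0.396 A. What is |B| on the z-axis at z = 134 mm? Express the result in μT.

B ≈ 0.307 μT

On the axis of a circular loop, B = μ₀IR² / [2(R²+z²)^(3/2)].
R² + z² = (0.0634)² + (0.134)² = 0.02198 m², and (R²+z²)^(3/2) = 3.26×10⁻³ m³.
B = (4π×10⁻⁷ × 0.396 × 0.00402) / (2 × 3.26×10⁻³) = 3.07×10⁻⁷ T.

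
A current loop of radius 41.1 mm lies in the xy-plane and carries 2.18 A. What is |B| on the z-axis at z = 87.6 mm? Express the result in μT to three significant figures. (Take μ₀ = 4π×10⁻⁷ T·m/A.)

B ≈ 2.55 μT

On the axis of a circular loop, B = μ₀IR² / [2(R²+z²)^(3/2)].
R² + z² = (0.0411)² + (0.0876)² = 0.009363 m², and (R²+z²)^(3/2) = 9.06×10⁻⁴ m³.
B = (4π×10⁻⁷ × 2.18 × 0.001689) / (2 × 9.06×10⁻⁴) = 2.55×10⁻⁶ T.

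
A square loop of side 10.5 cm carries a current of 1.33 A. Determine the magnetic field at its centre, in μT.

B ≈ 14.3 μT

Each side is a finite straight segment at perpendicular distance d = a/(2 tan(π/4)) = 0.0525 m from the centre, with end-angles ±π/4.
One side contributes B₁ = (μ₀I/4πd)·2 sin(π/4) = 3.58×10⁻⁶ T.
All 4 sides add in the same direction: B = 4 × 3.58×10⁻⁶ = 1.43×10⁻⁵ T.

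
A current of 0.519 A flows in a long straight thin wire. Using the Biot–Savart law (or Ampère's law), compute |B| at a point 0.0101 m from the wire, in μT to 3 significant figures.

B ≈ 10.3 μT

For an infinitely long straight wire, B = μ₀I/(2πd).
B = (4π×10⁻⁷ × 0.519) / (2π × 0.0101) = 1.03×10⁻⁵ T.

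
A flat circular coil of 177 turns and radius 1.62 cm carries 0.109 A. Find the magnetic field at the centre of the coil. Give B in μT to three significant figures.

For an N-turn flat coil, B = Nμ₀I/(2R) with R = 0.0162 m.
B = 177 × 4.23×10⁻⁶ T = 7.48×10⁻⁴ T.

B ≈ 748 μT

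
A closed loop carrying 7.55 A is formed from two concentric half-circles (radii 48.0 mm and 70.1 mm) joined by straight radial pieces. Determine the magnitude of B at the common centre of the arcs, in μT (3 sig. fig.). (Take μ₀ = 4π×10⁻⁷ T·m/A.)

The radial connectors point toward the centre, so dl × r̂ = 0 and they contribute nothing.
Each semicircle gives μ₀I/(4R): inner arc 4.94×10⁻⁵ T, outer arc 3.38×10⁻⁵ T.
The two arcs carry current in opposite angular senses, so their fields oppose: B = |4.94×10⁻⁵ − 3.38×10⁻⁵| = 1.56×10⁻⁵ T.

B ≈ 15.6 μT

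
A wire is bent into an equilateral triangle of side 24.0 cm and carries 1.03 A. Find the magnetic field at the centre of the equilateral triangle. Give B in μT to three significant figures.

Each side is a finite straight segment at perpendicular distance d = a/(2 tan(π/3)) = 0.06928 m from the centre, with end-angles ±π/3.
One side contributes B₁ = (μ₀I/4πd)·2 sin(π/3) = 2.57×10⁻⁶ T.
All 3 sides add in the same direction: B = 3 × 2.57×10⁻⁶ = 7.72×10⁻⁶ T.

B ≈ 7.72 μT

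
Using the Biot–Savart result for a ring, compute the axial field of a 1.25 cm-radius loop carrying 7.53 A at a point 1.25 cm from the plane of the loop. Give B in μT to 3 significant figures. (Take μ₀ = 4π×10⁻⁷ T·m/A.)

B ≈ 134 μT

On the axis of a circular loop, B = μ₀IR² / [2(R²+z²)^(3/2)].
R² + z² = (0.0125)² + (0.0125)² = 0.0003125 m², and (R²+z²)^(3/2) = 5.52×10⁻⁶ m³.
B = (4π×10⁻⁷ × 7.53 × 0.0001563) / (2 × 5.52×10⁻⁶) = 1.34×10⁻⁴ T.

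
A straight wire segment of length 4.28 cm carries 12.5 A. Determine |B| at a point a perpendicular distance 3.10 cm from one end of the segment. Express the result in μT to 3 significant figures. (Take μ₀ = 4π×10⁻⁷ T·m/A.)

For a finite straight segment, B = (μ₀I/4πd)(sinθ₁ + sinθ₂), where θ₁, θ₂ are the angles from the perpendicular to each end.
The perpendicular foot is at one end, so the two end-offsets along the wire are 0 and L = 0.0428 m.
sinθ₁ = 0/√(0²+0.031²) = 0.0000; sinθ₂ = 0.0428/√(0.0428²+0.031²) = 0.8099.
B = (4π×10⁻⁷ × 12.5) / (4π × 0.031) × (0.0000 + 0.8099) = 3.27×10⁻⁵ T.

B ≈ 32.7 μT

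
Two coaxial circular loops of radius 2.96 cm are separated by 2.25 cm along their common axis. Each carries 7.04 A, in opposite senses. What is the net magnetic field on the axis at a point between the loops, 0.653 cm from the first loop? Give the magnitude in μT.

Each loop contributes B = μ₀IR²/[2(R²+z²)^(3/2)] on the axis, with z measured from that loop.
Loop 1 (z = 0.00653 m): B₁ = 1.39×10⁻⁴ T. Loop 2 (z = 0.01597 m): B₂ = 1.02×10⁻⁴ T.
The fields oppose: B = |B₁ − B₂| = 3.73×10⁻⁵ T.

B ≈ 37.3 μT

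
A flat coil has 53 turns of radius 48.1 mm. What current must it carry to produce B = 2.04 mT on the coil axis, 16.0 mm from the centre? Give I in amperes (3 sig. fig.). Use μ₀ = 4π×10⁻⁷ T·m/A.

For an N-turn coil, B = Nμ₀IR²/[2(R²+z²)^(3/2)] with R = 0.0481 m, z = 0.016 m, so I = 2B(R²+z²)^(3/2)/(Nμ₀R²) = 2 × 2.04×10⁻³ × 1.30×10⁻⁴ / (53 × 4π×10⁻⁷ × 0.002314) = 3.45 A.

I ≈ 3.45 A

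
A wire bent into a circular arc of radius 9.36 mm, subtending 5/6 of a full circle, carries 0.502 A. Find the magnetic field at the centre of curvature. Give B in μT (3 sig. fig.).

B ≈ 28.1 μT

The Biot–Savart field of a circular arc at its centre is B = μ₀Iφ/(4πR), with φ = 5.236 rad.
B = (4π×10⁻⁷ × 0.502 × 5.236) / (4π × 0.00936) = 2.81×10⁻⁵ T.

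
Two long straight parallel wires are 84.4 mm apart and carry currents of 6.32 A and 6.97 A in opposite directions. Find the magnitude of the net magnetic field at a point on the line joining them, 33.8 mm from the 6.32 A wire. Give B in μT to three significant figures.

B ≈ 64.9 μT

Each long wire gives B = μ₀I/(2πd). Distances are d₁ = 0.0338 m and d₂ = 0.0506 m.
B₁ = 3.74×10⁻⁵ T, B₂ = 2.75×10⁻⁵ T.
Between antiparallel currents both contributions point the same way, so they add. B = B₁ + B₂ = 3.74×10⁻⁵ + 2.75×10⁻⁵ = 6.49×10⁻⁵ T.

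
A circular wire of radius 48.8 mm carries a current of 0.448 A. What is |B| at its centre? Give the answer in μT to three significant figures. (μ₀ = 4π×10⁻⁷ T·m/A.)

At the centre of a circular loop the Biot–Savart law gives B = μ₀I/(2R).
B = (4π×10⁻⁷ × 0.448) / (2 × 0.0488) = 5.77×10⁻⁶ T.

B ≈ 5.77 μT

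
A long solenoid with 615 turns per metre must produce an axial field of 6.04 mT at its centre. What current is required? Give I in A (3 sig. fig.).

Inside a long solenoid B = μ₀nI with n = 615 m⁻¹, so I = B/(μ₀n).
I = 6.04×10⁻³ / (4π×10⁻⁷ × 615) = 7.82 A.

I ≈ 7.82 A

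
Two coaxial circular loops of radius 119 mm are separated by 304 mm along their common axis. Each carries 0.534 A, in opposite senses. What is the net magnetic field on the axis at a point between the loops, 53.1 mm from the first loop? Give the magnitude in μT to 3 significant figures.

Each loop contributes B = μ₀IR²/[2(R²+z²)^(3/2)] on the axis, with z measured from that loop.
Loop 1 (z = 0.0531 m): B₁ = 2.15×10⁻⁶ T. Loop 2 (z = 0.2509 m): B₂ = 2.22×10⁻⁷ T.
The fields oppose: B = |B₁ − B₂| = 1.93×10⁻⁶ T.

B ≈ 1.93 μT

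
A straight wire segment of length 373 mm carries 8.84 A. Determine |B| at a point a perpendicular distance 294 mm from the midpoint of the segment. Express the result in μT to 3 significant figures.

For a finite straight segment, B = (μ₀I/4πd)(sinθ₁ + sinθ₂), where θ₁, θ₂ are the angles from the perpendicular to each end.
The perpendicular from the point meets the wire at its midpoint, so each end is L/2 = 0.1865 m away along the wire.
sinθ₁ = 0.1865/√(0.1865²+0.294²) = 0.5357; sinθ₂ = 0.1865/√(0.1865²+0.294²) = 0.5357.
B = (4π×10⁻⁷ × 8.84) / (4π × 0.294) × (0.5357 + 0.5357) = 3.22×10⁻⁶ T.

B ≈ 3.22 μT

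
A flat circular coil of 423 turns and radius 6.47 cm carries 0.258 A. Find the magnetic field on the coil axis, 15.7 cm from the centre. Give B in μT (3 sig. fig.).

B ≈ 58.6 μT

For an N-turn flat coil, B = Nμ₀IR²/[2(R²+z²)^(3/2)] with R = 0.0647 m, z = 0.157 m.
B = 423 × 1.39×10⁻⁷ T = 5.86×10⁻⁵ T.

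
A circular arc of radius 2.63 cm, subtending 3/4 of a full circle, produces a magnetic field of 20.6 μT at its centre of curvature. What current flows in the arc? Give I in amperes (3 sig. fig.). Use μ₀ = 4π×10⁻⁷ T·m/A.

I ≈ 1.15 A

For a circular arc, B = μ₀Iφ/(4πR) with φ in radians; here φ = 4.712 rad.
So I = 4πRB/(μ₀φ) = 4π × 0.0263 × 2.06×10⁻⁵ / (4π×10⁻⁷ × 4.712) = 1.15 A.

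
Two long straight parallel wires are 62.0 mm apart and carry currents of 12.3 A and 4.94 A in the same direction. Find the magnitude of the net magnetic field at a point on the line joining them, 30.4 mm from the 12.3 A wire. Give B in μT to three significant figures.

B ≈ 49.7 μT

Each long wire gives B = μ₀I/(2πd). Distances are d₁ = 0.0304 m and d₂ = 0.0316 m.
B₁ = 8.09×10⁻⁵ T, B₂ = 3.13×10⁻⁵ T.
Between parallel currents the two contributions point in opposite directions, so they subtract. B = |B₁ − B₂| = |8.09×10⁻⁵ − 3.13×10⁻⁵| = 4.97×10⁻⁵ T.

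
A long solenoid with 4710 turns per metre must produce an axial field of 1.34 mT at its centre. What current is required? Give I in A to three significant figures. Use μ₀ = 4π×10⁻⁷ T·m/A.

Inside a long solenoid B = μ₀nI with n = 4710 m⁻¹, so I = B/(μ₀n).
I = 1.34×10⁻³ / (4π×10⁻⁷ × 4710) = 0.226 A.

I ≈ 0.226 A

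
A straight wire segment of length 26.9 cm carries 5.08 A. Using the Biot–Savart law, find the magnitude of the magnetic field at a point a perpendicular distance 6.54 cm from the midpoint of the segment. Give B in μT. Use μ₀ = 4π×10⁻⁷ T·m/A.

For a finite straight segment, B = (μ₀I/4πd)(sinθ₁ + sinθ₂), where θ₁, θ₂ are the angles from the perpendicular to each end.
The perpendicular from the point meets the wire at its midpoint, so each end is L/2 = 0.1345 m away along the wire.
sinθ₁ = 0.1345/√(0.1345²+0.0654²) = 0.8993; sinθ₂ = 0.1345/√(0.1345²+0.0654²) = 0.8993.
B = (4π×10⁻⁷ × 5.08) / (4π × 0.0654) × (0.8993 + 0.8993) = 1.40×10⁻⁵ T.

B ≈ 14.0 μT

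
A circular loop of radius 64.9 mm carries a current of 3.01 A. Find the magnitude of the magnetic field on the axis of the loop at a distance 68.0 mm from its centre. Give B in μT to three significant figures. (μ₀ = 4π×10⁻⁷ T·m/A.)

On the axis of a circular loop, B = μ₀IR² / [2(R²+z²)^(3/2)].
R² + z² = (0.0649)² + (0.068)² = 0.008836 m², and (R²+z²)^(3/2) = 8.31×10⁻⁴ m³.
B = (4π×10⁻⁷ × 3.01 × 0.004212) / (2 × 8.31×10⁻⁴) = 9.59×10⁻⁶ T.

B ≈ 9.59 μT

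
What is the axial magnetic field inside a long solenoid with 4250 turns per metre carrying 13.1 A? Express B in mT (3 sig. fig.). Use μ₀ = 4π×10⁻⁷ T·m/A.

B ≈ 70.0 mT

Inside a long solenoid, B = μ₀nI with n = 4250 turns/m.
B = 4π×10⁻⁷ × 4250 × 13.1 = 7.00×10⁻² T.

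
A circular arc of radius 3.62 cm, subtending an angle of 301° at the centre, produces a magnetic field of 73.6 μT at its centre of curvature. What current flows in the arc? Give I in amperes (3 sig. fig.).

For a circular arc, B = μ₀Iφ/(4πR) with φ in radians; here φ = 5.253 rad.
So I = 4πRB/(μ₀φ) = 4π × 0.0362 × 7.36×10⁻⁵ / (4π×10⁻⁷ × 5.253) = 5.07 A.

I ≈ 5.07 A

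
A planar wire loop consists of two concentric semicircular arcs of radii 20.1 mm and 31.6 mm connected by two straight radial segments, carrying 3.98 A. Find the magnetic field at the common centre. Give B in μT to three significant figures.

B ≈ 22.6 μT

The radial connectors point toward the centre, so dl × r̂ = 0 and they contribute nothing.
Each semicircle gives μ₀I/(4R): inner arc 6.22×10⁻⁵ T, outer arc 3.96×10⁻⁵ T.
The two arcs carry current in opposite angular senses, so their fields oppose: B = |6.22×10⁻⁵ − 3.96×10⁻⁵| = 2.26×10⁻⁵ T.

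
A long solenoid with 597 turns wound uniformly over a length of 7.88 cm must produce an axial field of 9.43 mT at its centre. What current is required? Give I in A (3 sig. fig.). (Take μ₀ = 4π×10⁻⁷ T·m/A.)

I ≈ 0.990 A

Inside a long solenoid B = μ₀nI with n = 7576 m⁻¹, so I = B/(μ₀n).
I = 9.43×10⁻³ / (4π×10⁻⁷ × 7576) = 0.990 A.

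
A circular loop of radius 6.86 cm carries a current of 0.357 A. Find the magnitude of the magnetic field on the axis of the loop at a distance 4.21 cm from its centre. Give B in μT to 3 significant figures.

On the axis of a circular loop, B = μ₀IR² / [2(R²+z²)^(3/2)].
R² + z² = (0.0686)² + (0.0421)² = 0.006478 m², and (R²+z²)^(3/2) = 5.21×10⁻⁴ m³.
B = (4π×10⁻⁷ × 0.357 × 0.004706) / (2 × 5.21×10⁻⁴) = 2.02×10⁻⁶ T.

B ≈ 2.02 μT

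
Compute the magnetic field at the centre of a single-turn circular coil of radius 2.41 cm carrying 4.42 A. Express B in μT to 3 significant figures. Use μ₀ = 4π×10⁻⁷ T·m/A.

B ≈ 115 μT

At the centre of a circular loop the Biot–Savart law gives B = μ₀I/(2R).
B = (4π×10⁻⁷ × 4.42) / (2 × 0.0241) = 1.15×10⁻⁴ T.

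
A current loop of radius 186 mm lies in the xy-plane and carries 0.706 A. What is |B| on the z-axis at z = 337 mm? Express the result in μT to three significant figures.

B ≈ 0.269 μT

On the axis of a circular loop, B = μ₀IR² / [2(R²+z²)^(3/2)].
R² + z² = (0.186)² + (0.337)² = 0.1482 m², and (R²+z²)^(3/2) = 5.70×10⁻² m³.
B = (4π×10⁻⁷ × 0.706 × 0.0346) / (2 × 5.70×10⁻²) = 2.69×10⁻⁷ T.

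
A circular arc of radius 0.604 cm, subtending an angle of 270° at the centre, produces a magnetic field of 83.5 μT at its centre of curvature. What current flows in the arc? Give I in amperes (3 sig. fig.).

For a circular arc, B = μ₀Iφ/(4πR) with φ in radians; here φ = 4.712 rad.
So I = 4πRB/(μ₀φ) = 4π × 0.00604 × 8.35×10⁻⁵ / (4π×10⁻⁷ × 4.712) = 1.07 A.

I ≈ 1.07 A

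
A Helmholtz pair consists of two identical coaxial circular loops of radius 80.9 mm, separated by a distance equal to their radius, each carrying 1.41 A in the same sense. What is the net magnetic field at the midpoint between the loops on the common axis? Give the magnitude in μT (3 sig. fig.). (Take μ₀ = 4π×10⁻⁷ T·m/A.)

Each loop contributes B = μ₀IR²/[2(R²+z²)^(3/2)] on the axis, with z measured from that loop.
Loop 1 (z = 0.04045 m): B₁ = 7.84×10⁻⁶ T. Loop 2 (z = 0.04045 m): B₂ = 7.84×10⁻⁶ T.
The fields add: B = B₁ + B₂ = 1.57×10⁻⁵ T.

B ≈ 15.7 μT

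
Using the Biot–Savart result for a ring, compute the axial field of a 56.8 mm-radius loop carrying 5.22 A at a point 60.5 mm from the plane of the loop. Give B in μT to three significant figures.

B ≈ 18.5 μT

On the axis of a circular loop, B = μ₀IR² / [2(R²+z²)^(3/2)].
R² + z² = (0.0568)² + (0.0605)² = 0.006886 m², and (R²+z²)^(3/2) = 5.71×10⁻⁴ m³.
B = (4π×10⁻⁷ × 5.22 × 0.003226) / (2 × 5.71×10⁻⁴) = 1.85×10⁻⁵ T.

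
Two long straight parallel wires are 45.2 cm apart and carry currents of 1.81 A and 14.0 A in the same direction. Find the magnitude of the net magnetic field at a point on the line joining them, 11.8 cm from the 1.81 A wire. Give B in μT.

Each long wire gives B = μ₀I/(2πd). Distances are d₁ = 0.118 m and d₂ = 0.334 m.
B₁ = 3.07×10⁻⁶ T, B₂ = 8.38×10⁻⁶ T.
Between parallel currents the two contributions point in opposite directions, so they subtract. B = |B₁ − B₂| = |3.07×10⁻⁶ − 8.38×10⁻⁶| = 5.32×10⁻⁶ T.

B ≈ 5.32 μT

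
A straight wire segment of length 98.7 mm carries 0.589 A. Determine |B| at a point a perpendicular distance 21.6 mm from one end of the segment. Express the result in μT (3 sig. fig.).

For a finite straight segment, B = (μ₀I/4πd)(sinθ₁ + sinθ₂), where θ₁, θ₂ are the angles from the perpendicular to each end.
The perpendicular foot is at one end, so the two end-offsets along the wire are 0 and L = 0.0987 m.
sinθ₁ = 0/√(0²+0.0216²) = 0.0000; sinθ₂ = 0.0987/√(0.0987²+0.0216²) = 0.9769.
B = (4π×10⁻⁷ × 0.589) / (4π × 0.0216) × (0.0000 + 0.9769) = 2.66×10⁻⁶ T.

B ≈ 2.66 μT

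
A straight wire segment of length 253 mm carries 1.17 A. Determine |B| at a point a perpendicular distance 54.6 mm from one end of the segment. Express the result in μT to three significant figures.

B ≈ 2.09 μT

For a finite straight segment, B = (μ₀I/4πd)(sinθ₁ + sinθ₂), where θ₁, θ₂ are the angles from the perpendicular to each end.
The perpendicular foot is at one end, so the two end-offsets along the wire are 0 and L = 0.253 m.
sinθ₁ = 0/√(0²+0.0546²) = 0.0000; sinθ₂ = 0.253/√(0.253²+0.0546²) = 0.9775.
B = (4π×10⁻⁷ × 1.17) / (4π × 0.0546) × (0.0000 + 0.9775) = 2.09×10⁻⁶ T.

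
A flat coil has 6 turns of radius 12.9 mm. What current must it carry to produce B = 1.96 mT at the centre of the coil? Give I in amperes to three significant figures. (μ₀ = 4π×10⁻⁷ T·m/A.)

I ≈ 6.71 A

For an N-turn coil, B = Nμ₀I/(2R) with R = 0.0129 m, so I = 2RB/(Nμ₀) = 2 × 0.0129 × 1.96×10⁻³ / (6 × 4π×10⁻⁷) = 6.71 A.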